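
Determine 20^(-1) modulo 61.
Since 61 is prime, by Fermat 20^(-1) ≡ 20^{59} ≡ 58 mod 61. Verify: 20 × 58 = 1160 ≡ 1 mod 61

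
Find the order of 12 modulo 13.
Powers of 12 mod 13: 12^1≡12, 12^2≡1. So the order of 12 is 2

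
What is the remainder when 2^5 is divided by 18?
By repeated squaring (mod 18): 2^{1}≡2, 2^{2}≡4, 2^{4}≡16. Then 2^{5} = 2^{4+1} ≡ 16 × 2 ≡ 14 (mod 18)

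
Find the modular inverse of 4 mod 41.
Since 41 is prime, by Fermat 4^(-1) ≡ 4^{39} ≡ 31 (mod 41). Verify: 4 × 31 = 124 ≡ 1 (mod 41)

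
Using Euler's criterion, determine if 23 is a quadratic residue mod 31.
By Euler's criterion: 23^{15} ≡ 30 mod 31. Since this equals -1 (≡ 30), 23 is not a QR.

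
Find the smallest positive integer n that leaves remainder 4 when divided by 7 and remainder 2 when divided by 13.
M = 7 × 13 = 91. M₁ = 13, y₁ ≡ 6 mod 7. M₂ = 7, y₂ ≡ 2 mod 13. n = 4×13×6 + 2×7×2 ≡ 67 mod 91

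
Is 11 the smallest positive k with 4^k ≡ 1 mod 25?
Powers of 4 mod 25: 4^1≡4, 4^2≡16, 4^3≡14, 4^4≡6, 4^5≡24, 4^6≡21, 4^7≡9, 4^8≡11, 4^9≡19, 4^10≡1. Already 4^10≡1, so the order is 10 < 11. No, the actual order is 10.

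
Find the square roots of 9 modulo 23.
The square roots of 9 mod 23 are 3 and 20. Verify: 3² = 9 ≡ 9 mod 23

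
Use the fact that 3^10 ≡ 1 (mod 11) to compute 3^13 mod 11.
By Fermat: 3^{10} ≡ 1 (mod 11). So 3^{13} = 3^{10} · 3^{3} ≡ 3^{3} ≡ 5 (mod 11)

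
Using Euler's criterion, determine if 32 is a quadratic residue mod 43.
By Euler's criterion: 32^{21} ≡ 42 mod 43. Since this equals -1 (≡ 42), 32 is not a QR.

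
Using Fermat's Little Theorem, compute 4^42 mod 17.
By Fermat: 4^{16} ≡ 1 (mod 17). 42 = 2×16 + 10. So 4^{42} ≡ 4^{10} ≡ 16 (mod 17)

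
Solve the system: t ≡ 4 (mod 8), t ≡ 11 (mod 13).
M = 8 × 13 = 104. M₁ = 13, y₁ ≡ 5 (mod 8). M₂ = 8, y₂ ≡ 5 (mod 13). t = 4×13×5 + 11×8×5 ≡ 76 (mod 104)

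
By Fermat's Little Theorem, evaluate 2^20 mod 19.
By Fermat: 2^{18} ≡ 1 mod 19. So 2^{20} = 2^{18} · 2^{2} ≡ 2^{2} ≡ 4 mod 19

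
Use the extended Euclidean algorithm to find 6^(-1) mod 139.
Extended GCD: 6(-23) + 139(1) = 1. So 6^(-1) ≡ -23 ≡ 116 (mod 139). Verify: 6 × 116 = 696 ≡ 1 (mod 139)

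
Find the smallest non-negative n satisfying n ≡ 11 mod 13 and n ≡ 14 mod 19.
M = 13 × 19 = 247. M₁ = 19, y₁ ≡ 11 mod 13. M₂ = 13, y₂ ≡ 3 mod 19. n = 11×19×11 + 14×13×3 ≡ 128 mod 247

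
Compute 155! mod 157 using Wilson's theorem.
(156)! = (155)! × (156) ≡ -1 mod 157. So (155)! ≡ -1 × (156)^(-1) ≡ (-1)×(-1) = 1 mod 157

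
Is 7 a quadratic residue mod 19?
By Euler's criterion: 7^{9} ≡ 1 mod 19. Since this equals 1, 7 is a QR.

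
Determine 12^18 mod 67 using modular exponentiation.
By repeated squaring (mod 67): 12^{1}≡12, 12^{2}≡10, 12^{4}≡33, 12^{8}≡17, 12^{16}≡21. Then 12^{18} = 12^{16+2} ≡ 21 × 10 ≡ 9 (mod 67)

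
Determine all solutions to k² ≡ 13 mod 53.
The square roots of 13 mod 53 are 15 and 38. Verify: 15² = 225 ≡ 13 mod 53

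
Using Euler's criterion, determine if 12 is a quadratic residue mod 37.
By Euler's criterion: 12^{18} ≡ 1 (mod 37). Since this equals 1, 12 is a QR.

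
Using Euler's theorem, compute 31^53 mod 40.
By Euler: 31^{16} ≡ 1 mod 40 since gcd(31, 40) = 1. 53 = 3×16 + 5. So 31^{53} ≡ 31^{5} ≡ 31 mod 40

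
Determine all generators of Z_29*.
There are φ(28) = 12 primitive roots mod 29: {2, 3, 8, 10, 11, 14, 15, 18, 19, 21, 26, 27}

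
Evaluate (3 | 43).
(3/43) = 3^{21} mod 43 = -1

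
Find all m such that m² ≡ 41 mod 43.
The square roots of 41 mod 43 are 16 and 27. Verify: 16² = 256 ≡ 41 mod 43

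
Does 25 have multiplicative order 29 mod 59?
Powers of 25 mod 59: 25^1≡25, 25^2≡35, 25^3≡49, 25^4≡45, 25^5≡4, 25^6≡41, 25^7≡22, 25^8≡19, 25^9≡3, 25^10≡16, 25^11≡46, 25^12≡29, 25^13≡17, 25^14≡12, 25^15≡5, 25^16≡7, 25^17≡57, 25^18≡9, 25^19≡48, 25^20≡20, 25^21≡28, 25^22≡51, 25^23≡36, 25^24≡15, 25^25≡21, 25^26≡53, 25^27≡27, 25^28≡26, 25^29≡1. First k with 25^k≡1 is k=29. Yes, ord_59(25) = 29.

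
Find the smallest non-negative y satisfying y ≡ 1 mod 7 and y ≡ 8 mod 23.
M = 7 × 23 = 161. M₁ = 23, y₁ ≡ 4 mod 7. M₂ = 7, y₂ ≡ 10 mod 23. y = 1×23×4 + 8×7×10 ≡ 8 mod 161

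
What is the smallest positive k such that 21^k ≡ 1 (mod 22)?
Powers of 21 mod 22: 21^1≡21, 21^2≡1. Order = 2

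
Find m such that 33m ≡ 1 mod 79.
Since 79 is prime, by Fermat 33^(-1) ≡ 33^{77} ≡ 12 mod 79. Verify: 33 × 12 = 396 ≡ 1 mod 79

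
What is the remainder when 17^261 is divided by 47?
Using Fermat: 17^{46} ≡ 1 (mod 47). 261 ≡ 31 (mod 46). So 17^{261} ≡ 17^{31} ≡ 4 (mod 47)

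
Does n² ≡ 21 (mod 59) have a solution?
By Euler's criterion: 21^{29} ≡ 1 (mod 59). Since this equals 1, 21 is a QR.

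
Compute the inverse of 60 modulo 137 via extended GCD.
Extended GCD: 60(16) + 137(-7) = 1. So 60^(-1) ≡ 16 (mod 137). Verify: 60 × 16 = 960 ≡ 1 (mod 137)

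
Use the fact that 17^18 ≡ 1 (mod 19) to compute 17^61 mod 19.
By Fermat: 17^{18} ≡ 1 (mod 19). 61 = 3×18 + 7. So 17^{61} ≡ 17^{7} ≡ 5 (mod 19)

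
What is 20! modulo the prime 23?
(22)! = (20)! × (21) × (22) ≡ -1 (mod 23). So (20)! ≡ -1 × [(22)(21)]^(-1) ≡ 11 (mod 23)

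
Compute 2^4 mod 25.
2^{4} = 16 ≡ 16 mod 25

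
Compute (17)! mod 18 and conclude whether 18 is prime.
(17)! mod 18 = 0. Since 0 ≢ -1 (mod 18), 18 is not prime.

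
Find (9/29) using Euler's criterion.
(9/29) = 9^{14} mod 29 = 1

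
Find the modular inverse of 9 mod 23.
Since 23 is prime, by Fermat 9^(-1) ≡ 9^{21} ≡ 18 mod 23. Verify: 9 × 18 = 162 ≡ 1 mod 23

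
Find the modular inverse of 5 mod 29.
Since 29 is prime, by Fermat 5^(-1) ≡ 5^{27} ≡ 6 mod 29. Verify: 5 × 6 = 30 ≡ 1 mod 29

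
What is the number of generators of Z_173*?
A prime p has φ(p-1) primitive roots; here φ(172) = 84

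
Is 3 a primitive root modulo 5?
ord_5(3) divides 4. For each prime q|4: 3^{2}≡4, none ≡ 1. So 3 has order 4 and is a primitive root mod 5.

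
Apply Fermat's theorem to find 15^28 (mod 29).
By Fermat's Little Theorem, 15^{28} ≡ 1 (mod 29) since 29 is prime and gcd(15, 29) = 1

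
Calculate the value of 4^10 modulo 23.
By repeated squaring (mod 23): 4^{1}≡4, 4^{2}≡16, 4^{4}≡3, 4^{8}≡9. Then 4^{10} = 4^{8+2} ≡ 9 × 16 ≡ 6 (mod 23)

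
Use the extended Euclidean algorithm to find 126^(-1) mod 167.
Extended GCD: 126(57) + 167(-43) = 1. So 126^(-1) ≡ 57 (mod 167). Verify: 126 × 57 = 7182 ≡ 1 (mod 167)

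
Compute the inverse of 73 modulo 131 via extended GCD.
Extended GCD: 73(-61) + 131(34) = 1. So 73^(-1) ≡ -61 ≡ 70 (mod 131). Verify: 73 × 70 = 5110 ≡ 1 (mod 131)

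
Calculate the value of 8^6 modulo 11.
By repeated squaring mod 11: 8^{1}≡8, 8^{2}≡9, 8^{4}≡4. Then 8^{6} = 8^{4+2} ≡ 4 × 9 ≡ 3 mod 11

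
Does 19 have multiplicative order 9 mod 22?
Powers of 19 mod 22: 19^1≡19, 19^2≡9, 19^3≡17, 19^4≡15, 19^5≡21, 19^6≡3, 19^7≡13, 19^8≡5, 19^9≡7, 19^10≡1. 19^9≡7≢1, so ord ≠ 9. No, the actual order is 10.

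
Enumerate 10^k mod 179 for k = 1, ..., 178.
10^1, 10^2, ..., 10^{178} mod 179: [10, 100, 105, 155, 118, 106, 165, 39, 32, 141, 157, 138, 127, 17, 170, 89, 174, 129, 37, 12, 120, 126, 7, 70, 163, 19, 11, 110, 26, 81, 94, 45, 92, 25, 71, 173, 119, 116, 86, 144, 8, 80, 84, 124, 166, 49, 132, 67, 133, 77, 54, 3, 30, 121, 136, 107, 175, 139, 137, 117, 96, 65, 113, 56, 23, 51, 152, 88, 164, 29, 111, 36, 2, 20, 21, 31, 131, 57, 33, 151, 78, 64, 103, 135, 97, 75, 34, 161, 178, 169, 79, 74, 24, 61, 73, 14, 140, 147, 38, 22, 41, 52, 162, 9, 90, 5, 50, 142, 167, 59, 53, 172, 109, 16, 160, 168, 69, 153, 98, 85, 134, 87, 154, 108, 6, 60, 63, 93, 35, 171, 99, 95, 55, 13, 130, 47, 112, 46, 102, 125, 176, 149, 58, 43, 72, 4, 40, 42, 62, 83, 114, 66, 123, 156, 128, 27, 91, 15, 150, 68, 143, 177, 159, 158, 148, 48, 122, 146, 28, 101, 115, 76, 44, 82, 104, 145, 18, 1]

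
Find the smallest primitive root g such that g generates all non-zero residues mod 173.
g = 2. For each prime q|172: 2^{86}≡172, 2^{4}≡16, none ≡ 1, so ord_173(2) = 172 and 2 is a primitive root.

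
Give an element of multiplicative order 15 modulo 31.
7 has order 15 mod 31 since 7^{15} ≡ 1 mod 31 and no smaller power works.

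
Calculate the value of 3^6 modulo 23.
By repeated squaring (mod 23): 3^{1}≡3, 3^{2}≡9, 3^{4}≡12. Then 3^{6} = 3^{4+2} ≡ 12 × 9 ≡ 16 (mod 23)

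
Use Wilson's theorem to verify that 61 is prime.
(60)! mod 61 = 60. Since this equals -1 (mod 61), Wilson confirms 61 is prime.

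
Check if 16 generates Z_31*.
16^{5} ≡ 1 mod 31 and 5 < 30, so ord_31(16) = 5 ≠ 30 and 16 is not a primitive root.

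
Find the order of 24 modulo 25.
Powers of 24 mod 25: 24^1≡24, 24^2≡1. Order = 2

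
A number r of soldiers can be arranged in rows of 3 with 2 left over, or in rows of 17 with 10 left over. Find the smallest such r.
M = 3 × 17 = 51. M₁ = 17, y₁ ≡ 2 mod 3. M₂ = 3, y₂ ≡ 6 mod 17. r = 2×17×2 + 10×3×6 ≡ 44 mod 51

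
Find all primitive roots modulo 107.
There are φ(106) = 52 primitive roots mod 107: {2, 5, 6, 7, 8, 15, 17, 18, 20, 21, 22, 24, 26, 28, 31, 32, 38, 43, 45, 46, 50, 51, 54, 55, 58, 59, 60, 63, 65, 66, 67, 68, 70, 71, 72, 73, 74, 77, 78, 80, 82, 84, 88, 91, 93, 94, 95, 96, 97, 98, 103, 104}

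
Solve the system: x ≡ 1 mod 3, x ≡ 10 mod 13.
M = 3 × 13 = 39. M₁ = 13, y₁ ≡ 1 mod 3. M₂ = 3, y₂ ≡ 9 mod 13. x = 1×13×1 + 10×3×9 ≡ 10 mod 39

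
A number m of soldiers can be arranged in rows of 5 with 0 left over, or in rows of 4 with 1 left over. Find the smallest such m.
M = 5 × 4 = 20. M₁ = 4, y₁ ≡ 4 mod 5. M₂ = 5, y₂ ≡ 1 mod 4. m = 0×4×4 + 1×5×1 ≡ 5 mod 20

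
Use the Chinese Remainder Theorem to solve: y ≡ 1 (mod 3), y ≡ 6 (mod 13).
M = 3 × 13 = 39. M₁ = 13, y₁ ≡ 1 (mod 3). M₂ = 3, y₂ ≡ 9 (mod 13). y = 1×13×1 + 6×3×9 ≡ 19 (mod 39)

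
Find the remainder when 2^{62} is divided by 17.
By Fermat: 2^{16} ≡ 1 mod 17. 62 = 3×16 + 14. So 2^{62} ≡ 2^{14} ≡ 13 mod 17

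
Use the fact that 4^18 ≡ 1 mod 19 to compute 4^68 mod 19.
By Fermat: 4^{18} ≡ 1 mod 19. 68 = 3×18 + 14. So 4^{68} ≡ 4^{14} ≡ 17 mod 19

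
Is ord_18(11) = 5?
Powers of 11 mod 18: 11^1≡11, 11^2≡13, 11^3≡17, 11^4≡7, 11^5≡5, 11^6≡1. 11^5≡5≢1, so ord ≠ 5. No, the actual order is 6.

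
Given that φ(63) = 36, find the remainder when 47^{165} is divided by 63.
By Euler: 47^{36} ≡ 1 (mod 63) since gcd(47, 63) = 1. 165 = 4×36 + 21. So 47^{165} ≡ 47^{21} ≡ 62 (mod 63)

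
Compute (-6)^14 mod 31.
By repeated squaring (mod 31): (-6)^{1}≡25, (-6)^{2}≡5, (-6)^{4}≡25, (-6)^{8}≡5. Then (-6)^{14} = (-6)^{8+4+2} ≡ 5 × 25 × 5 ≡ 5 (mod 31)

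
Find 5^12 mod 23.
By repeated squaring mod 23: 5^{1}≡5, 5^{2}≡2, 5^{4}≡4, 5^{8}≡16. Then 5^{12} = 5^{8+4} ≡ 16 × 4 ≡ 18 mod 23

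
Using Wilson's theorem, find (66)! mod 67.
By Wilson's theorem, (66)! ≡ -1 ≡ 66 mod 67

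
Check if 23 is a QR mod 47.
By Euler's criterion: 23^{23} ≡ 46 (mod 47). Since this equals -1 (≡ 46), 23 is not a QR.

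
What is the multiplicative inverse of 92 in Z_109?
Since 109 is prime, by Fermat 92^(-1) ≡ 92^{107} ≡ 32 mod 109. Verify: 92 × 32 = 2944 ≡ 1 mod 109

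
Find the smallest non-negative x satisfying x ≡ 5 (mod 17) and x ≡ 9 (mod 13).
M = 17 × 13 = 221. M₁ = 13, y₁ ≡ 4 (mod 17). M₂ = 17, y₂ ≡ 10 (mod 13). x = 5×13×4 + 9×17×10 ≡ 22 (mod 221)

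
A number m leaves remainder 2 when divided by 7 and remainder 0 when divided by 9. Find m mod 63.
M = 7 × 9 = 63. M₁ = 9, y₁ ≡ 4 mod 7. M₂ = 7, y₂ ≡ 4 mod 9. m = 2×9×4 + 0×7×4 ≡ 9 mod 63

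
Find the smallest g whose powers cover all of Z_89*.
g = 3. For each prime q|88: 3^{44}≡88, 3^{8}≡64, none ≡ 1, so ord_89(3) = 88 and 3 is a primitive root.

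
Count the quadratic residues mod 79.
For prime 79, there are (p-1)/2 = (79-1)/2 = 39 quadratic residues (excluding 0).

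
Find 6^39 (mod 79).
By repeated squaring (mod 79): 6^{1}≡6, 6^{2}≡36, 6^{4}≡32, 6^{8}≡76, 6^{16}≡9, 6^{32}≡2. Then 6^{39} = 6^{32+4+2+1} ≡ 2 × 32 × 36 × 6 ≡ 78 (mod 79)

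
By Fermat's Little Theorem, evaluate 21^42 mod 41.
By Fermat: 21^{40} ≡ 1 (mod 41). So 21^{42} = 21^{40} · 21^{2} ≡ 21^{2} ≡ 31 (mod 41)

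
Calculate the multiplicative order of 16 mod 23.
Powers of 16 mod 23: 16^1≡16, 16^2≡3, 16^3≡2, 16^4≡9, 16^5≡6, 16^6≡4, 16^7≡18, 16^8≡12, 16^9≡8, 16^10≡13, 16^11≡1. ord_23(16) = 11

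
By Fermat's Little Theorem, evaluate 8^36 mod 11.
By Fermat: 8^{10} ≡ 1 (mod 11). 36 = 3×10 + 6. So 8^{36} ≡ 8^{6} ≡ 3 (mod 11)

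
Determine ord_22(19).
Powers of 19 mod 22: 19^1≡19, 19^2≡9, 19^3≡17, 19^4≡15, 19^5≡21, 19^6≡3, 19^7≡13, 19^8≡5, 19^9≡7, 19^10≡1. ord_22(19) = 10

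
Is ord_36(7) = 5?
Powers of 7 mod 36: 7^1≡7, 7^2≡13, 7^3≡19, 7^4≡25, 7^5≡31, 7^6≡1. 7^5≡31≢1, so ord ≠ 5. No, the actual order is 6.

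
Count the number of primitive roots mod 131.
A prime p has φ(p-1) primitive roots; here φ(130) = 48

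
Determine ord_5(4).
Powers of 4 mod 5: 4^1≡4, 4^2≡1. Order = 2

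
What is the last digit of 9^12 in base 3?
By repeated squaring (mod 3): 9^{1}≡0, 9^{2}≡0, 9^{4}≡0, 9^{8}≡0. Then 9^{12} = 9^{8+4} ≡ 0 × 0 ≡ 0 (mod 3)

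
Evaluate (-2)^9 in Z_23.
By repeated squaring (mod 23): (-2)^{1}≡21, (-2)^{2}≡4, (-2)^{4}≡16, (-2)^{8}≡3. Then (-2)^{9} = (-2)^{8+1} ≡ 3 × 21 ≡ 17 (mod 23)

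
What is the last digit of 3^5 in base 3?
By repeated squaring (mod 3): 3^{1}≡0, 3^{2}≡0, 3^{4}≡0. Then 3^{5} = 3^{4+1} ≡ 0 × 0 ≡ 0 (mod 3)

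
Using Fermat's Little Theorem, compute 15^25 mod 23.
By Fermat: 15^{22} ≡ 1 (mod 23). So 15^{25} = 15^{22} · 15^{3} ≡ 15^{3} ≡ 17 (mod 23)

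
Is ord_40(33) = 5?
Powers of 33 mod 40: 33^1≡33, 33^2≡9, 33^3≡17, 33^4≡1. Already 33^4≡1, so the order is 4 < 5. No, the actual order is 4.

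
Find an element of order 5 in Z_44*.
5 has order 5 mod 44 since 5^{5} ≡ 1 (mod 44) and no smaller power works.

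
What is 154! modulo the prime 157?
(156)! = (154)! × (155) × (156) ≡ -1 (mod 157). So (154)! ≡ -1 × [(156)(155)]^(-1) ≡ 78 (mod 157)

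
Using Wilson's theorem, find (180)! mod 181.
By Wilson's theorem, (180)! ≡ -1 ≡ 180 mod 181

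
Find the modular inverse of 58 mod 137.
Since 137 is prime, by Fermat 58^(-1) ≡ 58^{135} ≡ 26 (mod 137). Verify: 58 × 26 = 1508 ≡ 1 (mod 137)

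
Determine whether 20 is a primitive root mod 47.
ord_47(20) divides 46. For each prime q|46: 20^{23}≡46, 20^{2}≡24, none ≡ 1. So 20 has order 46 and is a primitive root mod 47.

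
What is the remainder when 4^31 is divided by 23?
Using Fermat: 4^{22} ≡ 1 (mod 23). 31 ≡ 9 (mod 22). So 4^{31} ≡ 4^{9} ≡ 13 (mod 23)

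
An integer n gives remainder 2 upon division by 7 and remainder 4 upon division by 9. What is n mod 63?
M = 7 × 9 = 63. M₁ = 9, y₁ ≡ 4 mod 7. M₂ = 7, y₂ ≡ 4 mod 9. n = 2×9×4 + 4×7×4 ≡ 58 mod 63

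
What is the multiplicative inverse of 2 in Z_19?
Since 19 is prime, by Fermat 2^(-1) ≡ 2^{17} ≡ 10 (mod 19). Verify: 2 × 10 = 20 ≡ 1 (mod 19)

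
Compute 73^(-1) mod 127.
Since 127 is prime, by Fermat 73^(-1) ≡ 73^{125} ≡ 87 mod 127. Verify: 73 × 87 = 6351 ≡ 1 mod 127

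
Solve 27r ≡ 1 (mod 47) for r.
Since 47 is prime, by Fermat 27^(-1) ≡ 27^{45} ≡ 7 (mod 47). Verify: 27 × 7 = 189 ≡ 1 (mod 47)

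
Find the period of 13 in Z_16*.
Powers of 13 mod 16: 13^1≡13, 13^2≡9, 13^3≡5, 13^4≡1. Order = 4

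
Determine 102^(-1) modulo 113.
Since 113 is prime, by Fermat 102^(-1) ≡ 102^{111} ≡ 41 (mod 113). Verify: 102 × 41 = 4182 ≡ 1 (mod 113)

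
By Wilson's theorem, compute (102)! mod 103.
By Wilson's theorem, (102)! ≡ -1 ≡ 102 mod 103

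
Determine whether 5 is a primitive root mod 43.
ord_43(5) divides 42. For each prime q|42: 5^{21}≡42, 5^{14}≡36, 5^{6}≡16, none ≡ 1. So 5 has order 42 and is a primitive root mod 43.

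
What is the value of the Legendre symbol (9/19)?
(9/19) = 9^{9} mod 19 = 1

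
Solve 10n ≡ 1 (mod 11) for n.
Since 11 is prime, by Fermat 10^(-1) ≡ 10^{9} ≡ 10 (mod 11). Verify: 10 × 10 = 100 ≡ 1 (mod 11)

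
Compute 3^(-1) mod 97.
Since 97 is prime, by Fermat 3^(-1) ≡ 3^{95} ≡ 65 mod 97. Verify: 3 × 65 = 195 ≡ 1 mod 97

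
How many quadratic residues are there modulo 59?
The squaring map on Z_59* is 2-to-1, so there are (58)/2 = 29 QRs.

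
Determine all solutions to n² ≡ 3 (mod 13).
The square roots of 3 mod 13 are 9 and 4. Verify: 9² = 81 ≡ 3 (mod 13)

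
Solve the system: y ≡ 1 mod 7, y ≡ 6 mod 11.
M = 7 × 11 = 77. M₁ = 11, y₁ ≡ 2 mod 7. M₂ = 7, y₂ ≡ 8 mod 11. y = 1×11×2 + 6×7×8 ≡ 50 mod 77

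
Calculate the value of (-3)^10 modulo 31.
By repeated squaring (mod 31): (-3)^{1}≡28, (-3)^{2}≡9, (-3)^{4}≡19, (-3)^{8}≡20. Then (-3)^{10} = (-3)^{8+2} ≡ 20 × 9 ≡ 25 (mod 31)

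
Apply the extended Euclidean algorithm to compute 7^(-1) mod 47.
Extended GCD: 7(-20) + 47(3) = 1. So 7^(-1) ≡ -20 ≡ 27 mod 47. Verify: 7 × 27 = 189 ≡ 1 mod 47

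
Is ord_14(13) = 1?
Powers of 13 mod 14: 13^1≡13, 13^2≡1. 13^1≡13≢1, so ord ≠ 1. No, the actual order is 2.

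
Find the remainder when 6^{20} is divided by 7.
By Fermat: 6^{6} ≡ 1 (mod 7). 20 = 3×6 + 2. So 6^{20} ≡ 6^{2} ≡ 1 (mod 7)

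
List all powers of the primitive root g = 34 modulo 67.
34^1, 34^2, ..., 34^{66} mod 67: [34, 17, 42, 21, 44, 22, 11, 39, 53, 60, 30, 15, 41, 54, 27, 47, 57, 62, 31, 49, 58, 29, 48, 24, 12, 6, 3, 35, 51, 59, 63, 65, 66, 33, 50, 25, 46, 23, 45, 56, 28, 14, 7, 37, 52, 26, 13, 40, 20, 10, 5, 36, 18, 9, 38, 19, 43, 55, 61, 64, 32, 16, 8, 4, 2, 1]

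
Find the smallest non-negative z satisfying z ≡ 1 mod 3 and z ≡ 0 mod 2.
M = 3 × 2 = 6. M₁ = 2, y₁ ≡ 2 mod 3. M₂ = 3, y₂ ≡ 1 mod 2. z = 1×2×2 + 0×3×1 ≡ 4 mod 6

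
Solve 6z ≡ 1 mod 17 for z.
Since 17 is prime, by Fermat 6^(-1) ≡ 6^{15} ≡ 3 mod 17. Verify: 6 × 3 = 18 ≡ 1 mod 17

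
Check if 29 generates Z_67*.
29^{3} ≡ 1 mod 67 and 3 < 66, so ord_67(29) = 3 ≠ 66 and 29 is not a primitive root.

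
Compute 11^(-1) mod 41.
Since 41 is prime, by Fermat 11^(-1) ≡ 11^{39} ≡ 15 mod 41. Verify: 11 × 15 = 165 ≡ 1 mod 41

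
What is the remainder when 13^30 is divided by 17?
Using Fermat: 13^{16} ≡ 1 mod 17. 30 ≡ 14 mod 16. So 13^{30} ≡ 13^{14} ≡ 16 mod 17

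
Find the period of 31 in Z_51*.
Powers of 31 mod 51: 31^1≡31, 31^2≡43, 31^3≡7, 31^4≡13, 31^5≡46, 31^6≡49, 31^7≡40, 31^8≡16, 31^9≡37, 31^10≡25, 31^11≡10, 31^12≡4, 31^13≡22, 31^14≡19, 31^15≡28, 31^16≡1. Order = 16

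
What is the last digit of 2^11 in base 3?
Using Fermat: 2^{2} ≡ 1 (mod 3). 11 ≡ 1 (mod 2). So 2^{11} ≡ 2^{1} ≡ 2 (mod 3)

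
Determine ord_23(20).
Powers of 20 mod 23: 20^1≡20, 20^2≡9, 20^3≡19, 20^4≡12, 20^5≡10, 20^6≡16, 20^7≡21, 20^8≡6, 20^9≡5, 20^10≡8, 20^11≡22, 20^12≡3, 20^13≡14, 20^14≡4, 20^15≡11, 20^16≡13, 20^17≡7, 20^18≡2, 20^19≡17, 20^20≡18, 20^21≡15, 20^22≡1. So the order of 20 is 22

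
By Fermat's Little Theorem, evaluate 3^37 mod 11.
By Fermat: 3^{10} ≡ 1 (mod 11). 37 = 3×10 + 7. So 3^{37} ≡ 3^{7} ≡ 9 (mod 11)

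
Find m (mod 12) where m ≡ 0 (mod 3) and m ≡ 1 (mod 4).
M = 3 × 4 = 12. M₁ = 4, y₁ ≡ 1 (mod 3). M₂ = 3, y₂ ≡ 3 (mod 4). m = 0×4×1 + 1×3×3 ≡ 9 (mod 12)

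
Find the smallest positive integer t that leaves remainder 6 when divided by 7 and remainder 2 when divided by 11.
M = 7 × 11 = 77. M₁ = 11, y₁ ≡ 2 mod 7. M₂ = 7, y₂ ≡ 8 mod 11. t = 6×11×2 + 2×7×8 ≡ 13 mod 77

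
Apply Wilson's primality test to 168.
(167)! mod 168 = 0. Since 0 ≢ -1 mod 168, 168 is not prime.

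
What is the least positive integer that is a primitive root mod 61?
g = 2. Powers: [2, 4, 8, 16, 32, 3, 6, ...] generates all 60 non-zero residues.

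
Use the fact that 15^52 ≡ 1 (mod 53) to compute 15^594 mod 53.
By Fermat: 15^{52} ≡ 1 (mod 53). 594 ≡ 22 (mod 52). So 15^{594} ≡ 15^{22} ≡ 16 (mod 53)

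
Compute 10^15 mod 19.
By repeated squaring (mod 19): 10^{1}≡10, 10^{2}≡5, 10^{4}≡6, 10^{8}≡17. Then 10^{15} = 10^{8+4+2+1} ≡ 17 × 6 × 5 × 10 ≡ 8 (mod 19)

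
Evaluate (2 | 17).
(2/17) = 2^{8} mod 17 = 1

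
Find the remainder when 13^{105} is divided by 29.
By Fermat: 13^{28} ≡ 1 (mod 29). 105 = 3×28 + 21. So 13^{105} ≡ 13^{21} ≡ 28 (mod 29)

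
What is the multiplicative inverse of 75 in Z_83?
Since 83 is prime, by Fermat 75^(-1) ≡ 75^{81} ≡ 31 (mod 83). Verify: 75 × 31 = 2325 ≡ 1 (mod 83)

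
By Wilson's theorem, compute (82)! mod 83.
By Wilson's theorem, (82)! ≡ -1 ≡ 82 mod 83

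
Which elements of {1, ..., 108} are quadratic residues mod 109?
QRs mod 109: {1, 3, 4, 5, 7, 9, 12, 15, 16, 20, 21, 22, 25, 26, 27, 28, 29, 31, 34, 35, 36, 38, 43, 45, 46, 48, 49, 60, 61, 63, 64, 66, 71, 73, 74, 75, 78, 80, 81, 82, 83, 84, 87, 88, 89, 93, 94, 97, 100, 102, 104, 105, 106, 108}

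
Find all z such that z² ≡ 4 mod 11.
The square roots of 4 mod 11 are 9 and 2. Verify: 9² = 81 ≡ 4 mod 11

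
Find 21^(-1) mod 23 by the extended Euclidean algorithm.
Extended GCD: 21(11) + 23(-10) = 1. So 21^(-1) ≡ 11 mod 23. Verify: 21 × 11 = 231 ≡ 1 mod 23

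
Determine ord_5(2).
Powers of 2 mod 5: 2^1≡2, 2^2≡4, 2^3≡3, 2^4≡1. ord_5(2) = 4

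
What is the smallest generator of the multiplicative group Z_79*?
g = 3. Powers: [3, 9, 27, 2, 6, 18, 54, 4, ...] generates all 78 non-zero residues.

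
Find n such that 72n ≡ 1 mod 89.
Since 89 is prime, by Fermat 72^(-1) ≡ 72^{87} ≡ 68 mod 89. Verify: 72 × 68 = 4896 ≡ 1 mod 89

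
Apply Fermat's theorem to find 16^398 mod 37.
By Fermat: 16^{36} ≡ 1 mod 37. 398 ≡ 2 mod 36. So 16^{398} ≡ 16^{2} ≡ 34 mod 37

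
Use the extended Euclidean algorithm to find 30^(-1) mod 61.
Extended GCD: 30(-2) + 61(1) = 1. So 30^(-1) ≡ -2 ≡ 59 (mod 61). Verify: 30 × 59 = 1770 ≡ 1 (mod 61)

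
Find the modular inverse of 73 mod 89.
Since 89 is prime, by Fermat 73^(-1) ≡ 73^{87} ≡ 50 mod 89. Verify: 73 × 50 = 3650 ≡ 1 mod 89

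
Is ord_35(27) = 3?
Powers of 27 mod 35: 27^1≡27, 27^2≡29, 27^3≡13, 27^4≡1. 27^3≡13≢1, so ord ≠ 3. No, the actual order is 4.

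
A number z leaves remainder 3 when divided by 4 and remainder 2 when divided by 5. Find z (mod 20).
M = 4 × 5 = 20. M₁ = 5, y₁ ≡ 1 (mod 4). M₂ = 4, y₂ ≡ 4 (mod 5). z = 3×5×1 + 2×4×4 ≡ 7 (mod 20)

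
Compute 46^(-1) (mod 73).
Since 73 is prime, by Fermat 46^(-1) ≡ 46^{71} ≡ 27 (mod 73). Verify: 46 × 27 = 1242 ≡ 1 (mod 73)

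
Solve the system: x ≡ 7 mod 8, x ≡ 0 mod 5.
M = 8 × 5 = 40. M₁ = 5, y₁ ≡ 5 mod 8. M₂ = 8, y₂ ≡ 2 mod 5. x = 7×5×5 + 0×8×2 ≡ 15 mod 40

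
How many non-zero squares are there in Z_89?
The squaring map on Z_89* is 2-to-1, so there are (88)/2 = 44 QRs.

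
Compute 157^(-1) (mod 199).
Since 199 is prime, by Fermat 157^(-1) ≡ 157^{197} ≡ 90 (mod 199). Verify: 157 × 90 = 14130 ≡ 1 (mod 199)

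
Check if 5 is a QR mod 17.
By Euler's criterion: 5^{8} ≡ 16 (mod 17). Since this equals -1 (≡ 16), 5 is not a QR.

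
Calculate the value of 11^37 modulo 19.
Using Fermat: 11^{18} ≡ 1 mod 19. 37 ≡ 1 mod 18. So 11^{37} ≡ 11^{1} ≡ 11 mod 19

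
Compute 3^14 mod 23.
By repeated squaring (mod 23): 3^{1}≡3, 3^{2}≡9, 3^{4}≡12, 3^{8}≡6. Then 3^{14} = 3^{8+4+2} ≡ 6 × 12 × 9 ≡ 4 (mod 23)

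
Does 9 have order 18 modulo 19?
9^{9} ≡ 1 mod 19 and 9 < 18, so ord_19(9) = 9 ≠ 18 and 9 is not a primitive root.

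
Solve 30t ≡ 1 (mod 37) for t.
Since 37 is prime, by Fermat 30^(-1) ≡ 30^{35} ≡ 21 (mod 37). Verify: 30 × 21 = 630 ≡ 1 (mod 37)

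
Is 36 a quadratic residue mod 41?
By Euler's criterion: 36^{20} ≡ 1 mod 41. Since this equals 1, 36 is a QR.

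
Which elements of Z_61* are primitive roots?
There are φ(60) = 16 primitive roots mod 61: {2, 6, 7, 10, 17, 18, 26, 30, 31, 35, 43, 44, 51, 54, 55, 59}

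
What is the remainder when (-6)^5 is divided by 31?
By repeated squaring mod 31: (-6)^{1}≡25, (-6)^{2}≡5, (-6)^{4}≡25. Then (-6)^{5} = (-6)^{4+1} ≡ 25 × 25 ≡ 5 mod 31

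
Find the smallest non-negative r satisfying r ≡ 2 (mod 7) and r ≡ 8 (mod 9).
M = 7 × 9 = 63. M₁ = 9, y₁ ≡ 4 (mod 7). M₂ = 7, y₂ ≡ 4 (mod 9). r = 2×9×4 + 8×7×4 ≡ 44 (mod 63)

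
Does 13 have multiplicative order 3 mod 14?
Powers of 13 mod 14: 13^1≡13, 13^2≡1. Already 13^2≡1, so the order is 2 < 3. No, the actual order is 2.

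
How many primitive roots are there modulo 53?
Number of primitive roots mod 53 = φ(p-1) = φ(52) = 24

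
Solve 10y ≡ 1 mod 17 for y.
Since 17 is prime, by Fermat 10^(-1) ≡ 10^{15} ≡ 12 mod 17. Verify: 10 × 12 = 120 ≡ 1 mod 17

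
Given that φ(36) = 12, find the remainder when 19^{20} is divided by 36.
By Euler: 19^{12} ≡ 1 (mod 36) since gcd(19, 36) = 1. 20 = 1×12 + 8. So 19^{20} ≡ 19^{8} ≡ 1 (mod 36)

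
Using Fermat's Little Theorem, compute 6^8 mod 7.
By Fermat: 6^{6} ≡ 1 mod 7. So 6^{8} = 6^{6} · 6^{2} ≡ 6^{2} ≡ 1 mod 7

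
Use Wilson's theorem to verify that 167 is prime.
(166)! mod 167 = 166. Since this equals -1 mod 167, Wilson confirms 167 is prime.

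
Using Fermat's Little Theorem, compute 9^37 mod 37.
By Fermat: 9^{36} ≡ 1 (mod 37). So 9^{37} = 9^{36} · 9^{1} ≡ 9^{1} ≡ 9 (mod 37)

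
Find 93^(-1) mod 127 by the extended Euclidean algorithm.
Extended GCD: 93(56) + 127(-41) = 1. So 93^(-1) ≡ 56 mod 127. Verify: 93 × 56 = 5208 ≡ 1 mod 127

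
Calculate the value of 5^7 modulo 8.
By repeated squaring mod 8: 5^{1}≡5, 5^{2}≡1, 5^{4}≡1. Then 5^{7} = 5^{4+2+1} ≡ 1 × 1 × 5 ≡ 5 mod 8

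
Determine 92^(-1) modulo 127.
Since 127 is prime, by Fermat 92^(-1) ≡ 92^{125} ≡ 29 (mod 127). Verify: 92 × 29 = 2668 ≡ 1 (mod 127)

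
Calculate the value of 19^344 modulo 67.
Using Fermat: 19^{66} ≡ 1 (mod 67). 344 ≡ 14 (mod 66). So 19^{344} ≡ 19^{14} ≡ 55 (mod 67)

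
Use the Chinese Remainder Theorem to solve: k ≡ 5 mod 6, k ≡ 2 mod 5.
M = 6 × 5 = 30. M₁ = 5, y₁ ≡ 5 mod 6. M₂ = 6, y₂ ≡ 1 mod 5. k = 5×5×5 + 2×6×1 ≡ 17 mod 30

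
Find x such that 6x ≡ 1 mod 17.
Since 17 is prime, by Fermat 6^(-1) ≡ 6^{15} ≡ 3 mod 17. Verify: 6 × 3 = 18 ≡ 1 mod 17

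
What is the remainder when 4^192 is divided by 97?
Using Fermat: 4^{96} ≡ 1 (mod 97). 192 ≡ 0 (mod 96). So 4^{192} ≡ 4^{0} ≡ 1 (mod 97)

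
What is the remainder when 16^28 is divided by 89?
By repeated squaring (mod 89): 16^{1}≡16, 16^{2}≡78, 16^{4}≡32, 16^{8}≡45, 16^{16}≡67. Then 16^{28} = 16^{16+8+4} ≡ 67 × 45 × 32 ≡ 4 (mod 89)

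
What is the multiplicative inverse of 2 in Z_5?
Since 5 is prime, by Fermat 2^(-1) ≡ 2^{3} ≡ 3 mod 5. Verify: 2 × 3 = 6 ≡ 1 mod 5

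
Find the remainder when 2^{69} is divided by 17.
By Fermat: 2^{16} ≡ 1 (mod 17). 69 = 4×16 + 5. So 2^{69} ≡ 2^{5} ≡ 15 (mod 17)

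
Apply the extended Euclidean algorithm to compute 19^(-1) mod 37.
Extended GCD: 19(2) + 37(-1) = 1. So 19^(-1) ≡ 2 (mod 37). Verify: 19 × 2 = 38 ≡ 1 (mod 37)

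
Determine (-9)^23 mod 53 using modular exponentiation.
By repeated squaring (mod 53): (-9)^{1}≡44, (-9)^{2}≡28, (-9)^{4}≡42, (-9)^{8}≡15, (-9)^{16}≡13. Then (-9)^{23} = (-9)^{16+4+2+1} ≡ 13 × 42 × 28 × 44 ≡ 49 (mod 53)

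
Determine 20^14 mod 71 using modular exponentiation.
By repeated squaring mod 71: 20^{1}≡20, 20^{2}≡45, 20^{4}≡37, 20^{8}≡20. Then 20^{14} = 20^{8+4+2} ≡ 20 × 37 × 45 ≡ 1 mod 71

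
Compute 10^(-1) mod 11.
Since 11 is prime, by Fermat 10^(-1) ≡ 10^{9} ≡ 10 mod 11. Verify: 10 × 10 = 100 ≡ 1 mod 11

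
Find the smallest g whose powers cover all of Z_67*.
g = 2. For each prime q|66: 2^{33}≡66, 2^{22}≡37, 2^{6}≡64, none ≡ 1, so ord_67(2) = 66 and 2 is a primitive root.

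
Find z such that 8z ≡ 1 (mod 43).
Since 43 is prime, by Fermat 8^(-1) ≡ 8^{41} ≡ 27 (mod 43). Verify: 8 × 27 = 216 ≡ 1 (mod 43)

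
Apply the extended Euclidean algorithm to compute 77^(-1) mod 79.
Extended GCD: 77(39) + 79(-38) = 1. So 77^(-1) ≡ 39 (mod 79). Verify: 77 × 39 = 3003 ≡ 1 (mod 79)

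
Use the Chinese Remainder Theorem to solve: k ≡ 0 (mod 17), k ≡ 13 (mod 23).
M = 17 × 23 = 391. M₁ = 23, y₁ ≡ 3 (mod 17). M₂ = 17, y₂ ≡ 19 (mod 23). k = 0×23×3 + 13×17×19 ≡ 289 (mod 391)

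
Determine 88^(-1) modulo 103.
Since 103 is prime, by Fermat 88^(-1) ≡ 88^{101} ≡ 48 (mod 103). Verify: 88 × 48 = 4224 ≡ 1 (mod 103)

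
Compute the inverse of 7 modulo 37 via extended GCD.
Extended GCD: 7(16) + 37(-3) = 1. So 7^(-1) ≡ 16 mod 37. Verify: 7 × 16 = 112 ≡ 1 mod 37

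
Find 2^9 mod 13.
By repeated squaring mod 13: 2^{1}≡2, 2^{2}≡4, 2^{4}≡3, 2^{8}≡9. Then 2^{9} = 2^{8+1} ≡ 9 × 2 ≡ 5 mod 13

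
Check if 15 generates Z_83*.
ord_83(15) divides 82. For each prime q|82: 15^{41}≡82, 15^{2}≡59, none ≡ 1. So 15 has order 82 and is a primitive root mod 83.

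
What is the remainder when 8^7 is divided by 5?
Using Fermat: 8^{4} ≡ 1 mod 5. 7 ≡ 3 mod 4. So 8^{7} ≡ 8^{3} ≡ 2 mod 5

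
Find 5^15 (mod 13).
Using Fermat: 5^{12} ≡ 1 (mod 13). 15 ≡ 3 (mod 12). So 5^{15} ≡ 5^{3} ≡ 8 (mod 13)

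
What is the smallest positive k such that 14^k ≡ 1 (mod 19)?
Powers of 14 mod 19: 14^1≡14, 14^2≡6, 14^3≡8, 14^4≡17, 14^5≡10, 14^6≡7, 14^7≡3, 14^8≡4, 14^9≡18, 14^10≡5, 14^11≡13, 14^12≡11, 14^13≡2, 14^14≡9, 14^15≡12, 14^16≡16, 14^17≡15, 14^18≡1. So the order of 14 is 18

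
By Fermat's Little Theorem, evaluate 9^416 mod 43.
By Fermat: 9^{42} ≡ 1 mod 43. 416 ≡ 38 mod 42. So 9^{416} ≡ 9^{38} ≡ 31 mod 43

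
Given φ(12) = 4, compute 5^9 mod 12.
By Euler: 5^{4} ≡ 1 (mod 12) since gcd(5, 12) = 1. 9 = 2×4 + 1. So 5^{9} ≡ 5^{1} ≡ 5 (mod 12)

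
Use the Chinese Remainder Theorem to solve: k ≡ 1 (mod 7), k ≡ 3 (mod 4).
M = 7 × 4 = 28. M₁ = 4, y₁ ≡ 2 (mod 7). M₂ = 7, y₂ ≡ 3 (mod 4). k = 1×4×2 + 3×7×3 ≡ 15 (mod 28)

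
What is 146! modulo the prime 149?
(148)! = (146)! × (147) × (148) ≡ -1 mod 149. So (146)! ≡ -1 × [(148)(147)]^(-1) ≡ 74 mod 149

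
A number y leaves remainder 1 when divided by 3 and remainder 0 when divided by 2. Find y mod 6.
M = 3 × 2 = 6. M₁ = 2, y₁ ≡ 2 mod 3. M₂ = 3, y₂ ≡ 1 mod 2. y = 1×2×2 + 0×3×1 ≡ 4 mod 6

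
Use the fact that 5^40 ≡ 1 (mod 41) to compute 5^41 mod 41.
By Fermat: 5^{40} ≡ 1 (mod 41). So 5^{41} = 5^{40} · 5^{1} ≡ 5^{1} ≡ 5 (mod 41)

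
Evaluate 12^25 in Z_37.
By repeated squaring mod 37: 12^{1}≡12, 12^{2}≡33, 12^{4}≡16, 12^{8}≡34, 12^{16}≡9. Then 12^{25} = 12^{16+8+1} ≡ 9 × 34 × 12 ≡ 9 mod 37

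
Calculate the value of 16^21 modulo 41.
By repeated squaring (mod 41): 16^{1}≡16, 16^{2}≡10, 16^{4}≡18, 16^{8}≡37, 16^{16}≡16. Then 16^{21} = 16^{16+4+1} ≡ 16 × 18 × 16 ≡ 16 (mod 41)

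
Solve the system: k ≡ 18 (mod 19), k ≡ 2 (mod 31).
M = 19 × 31 = 589. M₁ = 31, y₁ ≡ 8 (mod 19). M₂ = 19, y₂ ≡ 18 (mod 31). k = 18×31×8 + 2×19×18 ≡ 436 (mod 589)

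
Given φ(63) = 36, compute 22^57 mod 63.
By Euler: 22^{36} ≡ 1 mod 63 since gcd(22, 63) = 1. 57 = 1×36 + 21. So 22^{57} ≡ 22^{21} ≡ 1 mod 63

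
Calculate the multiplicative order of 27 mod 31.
Powers of 27 mod 31: 27^1≡27, 27^2≡16, 27^3≡29, 27^4≡8, 27^5≡30, 27^6≡4, 27^7≡15, 27^8≡2, 27^9≡23, 27^10≡1. So the order of 27 is 10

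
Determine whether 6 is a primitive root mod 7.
6^{2} ≡ 1 (mod 7) and 2 < 6, so ord_7(6) = 2 ≠ 6 and 6 is not a primitive root.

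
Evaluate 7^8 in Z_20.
By repeated squaring (mod 20): 7^{1}≡7, 7^{2}≡9, 7^{4}≡1, 7^{8}≡1. So 7^{8} ≡ 1 (mod 20)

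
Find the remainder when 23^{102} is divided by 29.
By Fermat: 23^{28} ≡ 1 mod 29. 102 = 3×28 + 18. So 23^{102} ≡ 23^{18} ≡ 20 mod 29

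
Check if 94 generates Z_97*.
94^{48} ≡ 1 mod 97 and 48 < 96, so ord_97(94) = 48 ≠ 96 and 94 is not a primitive root.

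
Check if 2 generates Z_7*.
2^{3} ≡ 1 (mod 7) and 3 < 6, so ord_7(2) = 3 ≠ 6 and 2 is not a primitive root.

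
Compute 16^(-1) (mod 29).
Since 29 is prime, by Fermat 16^(-1) ≡ 16^{27} ≡ 20 (mod 29). Verify: 16 × 20 = 320 ≡ 1 (mod 29)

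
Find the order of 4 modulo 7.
Powers of 4 mod 7: 4^1≡4, 4^2≡2, 4^3≡1. Order = 3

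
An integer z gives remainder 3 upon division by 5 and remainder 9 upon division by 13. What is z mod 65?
M = 5 × 13 = 65. M₁ = 13, y₁ ≡ 2 mod 5. M₂ = 5, y₂ ≡ 8 mod 13. z = 3×13×2 + 9×5×8 ≡ 48 mod 65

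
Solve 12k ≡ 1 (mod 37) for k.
Since 37 is prime, by Fermat 12^(-1) ≡ 12^{35} ≡ 34 (mod 37). Verify: 12 × 34 = 408 ≡ 1 (mod 37)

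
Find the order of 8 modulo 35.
Powers of 8 mod 35: 8^1≡8, 8^2≡29, 8^3≡22, 8^4≡1. ord_35(8) = 4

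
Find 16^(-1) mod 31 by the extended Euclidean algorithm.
Extended GCD: 16(2) + 31(-1) = 1. So 16^(-1) ≡ 2 mod 31. Verify: 16 × 2 = 32 ≡ 1 mod 31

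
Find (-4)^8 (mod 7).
Using Fermat: (-4)^{6} ≡ 1 (mod 7). 8 ≡ 2 (mod 6). So (-4)^{8} ≡ (-4)^{2} ≡ 2 (mod 7)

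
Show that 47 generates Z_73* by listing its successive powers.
47^1, 47^2, ..., 47^{72} mod 73: [47, 19, 17, 69, 31, 70, 5, 16, 22, 12, 53, 9, 58, 25, 7, 37, 60, 46, 45, 71, 52, 35, 39, 8, 11, 6, 63, 41, 29, 49, 40, 55, 30, 23, 59, 72, 26, 54, 56, 4, 42, 3, 68, 57, 51, 61, 20, 64, 15, 48, 66, 36, 13, 27, 28, 2, 21, 38, 34, 65, 62, 67, 10, 32, 44, 24, 33, 18, 43, 50, 14, 1]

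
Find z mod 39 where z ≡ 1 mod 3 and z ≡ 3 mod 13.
M = 3 × 13 = 39. M₁ = 13, y₁ ≡ 1 mod 3. M₂ = 3, y₂ ≡ 9 mod 13. z = 1×13×1 + 3×3×9 ≡ 16 mod 39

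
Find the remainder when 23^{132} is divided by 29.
By Fermat: 23^{28} ≡ 1 (mod 29). 132 = 4×28 + 20. So 23^{132} ≡ 23^{20} ≡ 24 (mod 29)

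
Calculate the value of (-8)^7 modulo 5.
Using Fermat: (-8)^{4} ≡ 1 mod 5. 7 ≡ 3 mod 4. So (-8)^{7} ≡ (-8)^{3} ≡ 3 mod 5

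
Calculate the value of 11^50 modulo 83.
By repeated squaring (mod 83): 11^{1}≡11, 11^{2}≡38, 11^{4}≡33, 11^{8}≡10, 11^{16}≡17, 11^{32}≡40. Then 11^{50} = 11^{32+16+2} ≡ 40 × 17 × 38 ≡ 27 (mod 83)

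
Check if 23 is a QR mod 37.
By Euler's criterion: 23^{18} ≡ 36 (mod 37). Since this equals -1 (≡ 36), 23 is not a QR.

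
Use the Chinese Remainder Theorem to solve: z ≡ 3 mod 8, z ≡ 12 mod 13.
M = 8 × 13 = 104. M₁ = 13, y₁ ≡ 5 mod 8. M₂ = 8, y₂ ≡ 5 mod 13. z = 3×13×5 + 12×8×5 ≡ 51 mod 104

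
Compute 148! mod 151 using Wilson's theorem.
(150)! = (148)! × (149) × (150) ≡ -1 mod 151. So (148)! ≡ -1 × [(150)(149)]^(-1) ≡ 75 mod 151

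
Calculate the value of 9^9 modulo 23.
By repeated squaring mod 23: 9^{1}≡9, 9^{2}≡12, 9^{4}≡6, 9^{8}≡13. Then 9^{9} = 9^{8+1} ≡ 13 × 9 ≡ 2 mod 23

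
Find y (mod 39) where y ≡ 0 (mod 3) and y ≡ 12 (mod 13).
M = 3 × 13 = 39. M₁ = 13, y₁ ≡ 1 (mod 3). M₂ = 3, y₂ ≡ 9 (mod 13). y = 0×13×1 + 12×3×9 ≡ 12 (mod 39)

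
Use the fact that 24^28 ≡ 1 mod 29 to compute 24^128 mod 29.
By Fermat: 24^{28} ≡ 1 mod 29. 128 = 4×28 + 16. So 24^{128} ≡ 24^{16} ≡ 25 mod 29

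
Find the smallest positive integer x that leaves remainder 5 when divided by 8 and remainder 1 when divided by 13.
M = 8 × 13 = 104. M₁ = 13, y₁ ≡ 5 mod 8. M₂ = 8, y₂ ≡ 5 mod 13. x = 5×13×5 + 1×8×5 ≡ 53 mod 104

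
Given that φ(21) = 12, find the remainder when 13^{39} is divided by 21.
By Euler: 13^{12} ≡ 1 mod 21 since gcd(13, 21) = 1. 39 = 3×12 + 3. So 13^{39} ≡ 13^{3} ≡ 13 mod 21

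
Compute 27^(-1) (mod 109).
Since 109 is prime, by Fermat 27^(-1) ≡ 27^{107} ≡ 105 (mod 109). Verify: 27 × 105 = 2835 ≡ 1 (mod 109)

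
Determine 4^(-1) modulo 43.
Since 43 is prime, by Fermat 4^(-1) ≡ 4^{41} ≡ 11 mod 43. Verify: 4 × 11 = 44 ≡ 1 mod 43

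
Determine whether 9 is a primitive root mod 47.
9^{23} ≡ 1 (mod 47) and 23 < 46, so ord_47(9) = 23 ≠ 46 and 9 is not a primitive root.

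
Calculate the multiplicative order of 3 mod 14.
Powers of 3 mod 14: 3^1≡3, 3^2≡9, 3^3≡13, 3^4≡11, 3^5≡5, 3^6≡1. So the order of 3 is 6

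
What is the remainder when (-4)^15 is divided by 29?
By repeated squaring mod 29: (-4)^{1}≡25, (-4)^{2}≡16, (-4)^{4}≡24, (-4)^{8}≡25. Then (-4)^{15} = (-4)^{8+4+2+1} ≡ 25 × 24 × 16 × 25 ≡ 25 mod 29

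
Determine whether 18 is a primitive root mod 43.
ord_43(18) divides 42. For each prime q|42: 18^{21}≡42, 18^{14}≡6, 18^{6}≡41, none ≡ 1. So 18 has order 42 and is a primitive root mod 43.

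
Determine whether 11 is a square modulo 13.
By Euler's criterion: 11^{6} ≡ 12 (mod 13). Since this equals -1 (≡ 12), 11 is not a QR.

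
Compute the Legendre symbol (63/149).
(63/149) = 63^{74} mod 149 = 1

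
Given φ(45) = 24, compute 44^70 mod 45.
By Euler: 44^{24} ≡ 1 mod 45 since gcd(44, 45) = 1. 70 = 2×24 + 22. So 44^{70} ≡ 44^{22} ≡ 1 mod 45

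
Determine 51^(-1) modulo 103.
Since 103 is prime, by Fermat 51^(-1) ≡ 51^{101} ≡ 101 mod 103. Verify: 51 × 101 = 5151 ≡ 1 mod 103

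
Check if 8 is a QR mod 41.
By Euler's criterion: 8^{20} ≡ 1 mod 41. Since this equals 1, 8 is a QR.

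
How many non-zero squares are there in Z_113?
For prime 113, there are (p-1)/2 = (113-1)/2 = 56 quadratic residues (excluding 0).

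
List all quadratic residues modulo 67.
QRs mod 67: {1, 4, 6, 9, 10, 14, 15, 16, 17, 19, 21, 22, 23, 24, 25, 26, 29, 33, 35, 36, 37, 39, 40, 47, 49, 54, 55, 56, 59, 60, 62, 64, 65}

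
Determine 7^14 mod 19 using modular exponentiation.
By repeated squaring mod 19: 7^{1}≡7, 7^{2}≡11, 7^{4}≡7, 7^{8}≡11. Then 7^{14} = 7^{8+4+2} ≡ 11 × 7 × 11 ≡ 11 mod 19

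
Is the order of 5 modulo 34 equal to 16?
Powers of 5 mod 34: 5^1≡5, 5^2≡25, 5^3≡23, 5^4≡13, 5^5≡31, 5^6≡19, 5^7≡27, 5^8≡33, 5^9≡29, 5^10≡9, 5^11≡11, 5^12≡21, 5^13≡3, 5^14≡15, 5^15≡7, 5^16≡1. First k with 5^k≡1 is k=16. Yes, ord_34(5) = 16.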